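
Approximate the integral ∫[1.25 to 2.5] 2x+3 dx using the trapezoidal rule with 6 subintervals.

f(x) = 2x+3
a = 1.25, b = 2.5, n = 6
h = (b - a)/n = 0.208333

Trapezoidal rule: (h/2)[f(x₀) + 2f(x₁) + 2f(x₂) + ... + f(xₙ)]

x_0 = 1.2500, f(x_0) = 5.500000, coefficient = 1
x_1 = 1.4583, f(x_1) = 5.916667, coefficient = 2
x_2 = 1.6667, f(x_2) = 6.333333, coefficient = 2
x_3 = 1.8750, f(x_3) = 6.750000, coefficient = 2
x_4 = 2.0833, f(x_4) = 7.166667, coefficient = 2
x_5 = 2.2917, f(x_5) = 7.583333, coefficient = 2
x_6 = 2.5000, f(x_6) = 8.000000, coefficient = 1

I ≈ (0.208333/2) × 81.000000 = 8.437500
Exact value: 8.437500
Error: 0.000000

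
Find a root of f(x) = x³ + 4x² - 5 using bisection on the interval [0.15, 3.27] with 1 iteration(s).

f(x) = x³ + 4x² - 5
Initial interval: [0.15, 3.27]

Iteration 1:
  c_1 = (0.150000 + 3.270000)/2 = 1.710000
  f(c_1) = f(1.710000) = 11.696611
  f(a) × f(c) < 0, new interval: [0.150000, 1.710000]

After 1 iteration(s), the approximation is c_1 = 1.710000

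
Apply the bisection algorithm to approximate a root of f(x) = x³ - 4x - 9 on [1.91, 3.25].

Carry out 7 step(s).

f(x) = x³ - 4x - 9
Initial interval: [1.91, 3.25]

Iteration 1:
  c_1 = (1.910000 + 3.250000)/2 = 2.580000
  f(c_1) = f(2.580000) = -2.146488
  f(a) × f(c) ≥ 0, new interval: [2.580000, 3.250000]
Iteration 2:
  c_2 = (2.580000 + 3.250000)/2 = 2.915000
  f(c_2) = f(2.915000) = 4.109411
  f(a) × f(c) < 0, new interval: [2.580000, 2.915000]
Iteration 3:
  c_3 = (2.580000 + 2.915000)/2 = 2.747500
  f(c_3) = f(2.747500) = 0.750208
  f(a) × f(c) < 0, new interval: [2.580000, 2.747500]
Iteration 4:
  c_4 = (2.580000 + 2.747500)/2 = 2.663750
  f(c_4) = f(2.663750) = -0.754191
  f(a) × f(c) ≥ 0, new interval: [2.663750, 2.747500]
Iteration 5:
  c_5 = (2.663750 + 2.747500)/2 = 2.705625
  f(c_5) = f(2.705625) = -0.016225
  f(a) × f(c) ≥ 0, new interval: [2.705625, 2.747500]
Iteration 6:
  c_6 = (2.705625 + 2.747500)/2 = 2.726562
  f(c_6) = f(2.726562) = 0.363406
  f(a) × f(c) < 0, new interval: [2.705625, 2.726562]
Iteration 7:
  c_7 = (2.705625 + 2.726562)/2 = 2.716094
  f(c_7) = f(2.716094) = 0.172697
  f(a) × f(c) < 0, new interval: [2.705625, 2.716094]

After 7 iteration(s), the approximation is c_7 = 2.716094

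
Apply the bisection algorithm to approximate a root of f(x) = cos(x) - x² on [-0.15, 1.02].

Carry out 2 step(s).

f(x) = cos(x) - x²
Initial interval: [-0.15, 1.02]

Iteration 1:
  c_1 = (-0.150000 + 1.020000)/2 = 0.435000
  f(c_1) = f(0.435000) = 0.717645
  f(a) × f(c) ≥ 0, new interval: [0.435000, 1.020000]
Iteration 2:
  c_2 = (0.435000 + 1.020000)/2 = 0.727500
  f(c_2) = f(0.727500) = 0.217583
  f(a) × f(c) ≥ 0, new interval: [0.727500, 1.020000]

After 2 iteration(s), the approximation is c_2 = 0.727500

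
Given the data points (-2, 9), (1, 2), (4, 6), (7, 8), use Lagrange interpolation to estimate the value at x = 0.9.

Lagrange interpolation formula:
P(x) = Σ yᵢ × Lᵢ(x)
where Lᵢ(x) = Π_{j≠i} (x - xⱼ)/(xᵢ - xⱼ)

L_0(0.9) = (0.9 - 1)/(-2 - 1) × (0.9 - 4)/(-2 - 4) × (0.9 - 7)/(-2 - 7) = 0.011673
L_1(0.9) = (0.9 - (-2))/(1 - (-2)) × (0.9 - 4)/(1 - 4) × (0.9 - 7)/(1 - 7) = 1.015537
L_2(0.9) = (0.9 - (-2))/(4 - (-2)) × (0.9 - 1)/(4 - 1) × (0.9 - 7)/(4 - 7) = -0.032759
L_3(0.9) = (0.9 - (-2))/(7 - (-2)) × (0.9 - 1)/(7 - 1) × (0.9 - 4)/(7 - 4) = 0.005549

P(0.9) = 9×L_0(0.9) + 2×L_1(0.9) + 6×L_2(0.9) + 8×L_3(0.9)
P(0.9) = 1.983969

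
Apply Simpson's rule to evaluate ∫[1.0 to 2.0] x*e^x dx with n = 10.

f(x) = x*e^x
a = 1.0, b = 2.0, n = 10
h = (b - a)/n = 0.100000

Simpson's rule: (h/3)[f(x₀) + 4f(x₁) + 2f(x₂) + ... + f(xₙ)]

x_0 = 1.0000, f(x_0) = 2.718282, coefficient = 1
x_1 = 1.1000, f(x_1) = 3.304583, coefficient = 4
x_2 = 1.2000, f(x_2) = 3.984140, coefficient = 2
x_3 = 1.3000, f(x_3) = 4.770086, coefficient = 4
x_4 = 1.4000, f(x_4) = 5.677280, coefficient = 2
x_5 = 1.5000, f(x_5) = 6.722534, coefficient = 4
x_6 = 1.6000, f(x_6) = 7.924852, coefficient = 2
x_7 = 1.7000, f(x_7) = 9.305711, coefficient = 4
x_8 = 1.8000, f(x_8) = 10.889365, coefficient = 2
x_9 = 1.9000, f(x_9) = 12.703199, coefficient = 4
x_10 = 2.0000, f(x_10) = 14.778112, coefficient = 1

I ≈ (0.100000/3) × 221.672117 = 7.389071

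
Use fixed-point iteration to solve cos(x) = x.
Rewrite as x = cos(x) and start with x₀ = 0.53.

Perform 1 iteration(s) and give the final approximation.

Equation: cos(x) = x
Fixed-point form: x = cos(x)
x₀ = 0.53

x_1 = g(0.530000) = 0.862807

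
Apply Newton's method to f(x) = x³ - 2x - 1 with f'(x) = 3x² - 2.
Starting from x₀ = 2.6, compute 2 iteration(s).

f(x) = x³ - 2x - 1
f'(x) = 3x² - 2
x₀ = 2.6

Newton-Raphson formula: x_{n+1} = x_n - f(x_n)/f'(x_n)

Iteration 1:
  f(2.600000) = 11.376000
  f'(2.600000) = 18.280000
  x_1 = 2.600000 - 11.376000/18.280000 = 1.977681
Iteration 2:
  f(1.977681) = 2.779783
  f'(1.977681) = 9.733661
  x_2 = 1.977681 - 2.779783/9.733661 = 1.692096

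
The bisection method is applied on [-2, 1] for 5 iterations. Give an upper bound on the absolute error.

Bisection error bound: |error| ≤ (b-a)/2^n
|error| ≤ (1 - (-2))/2^5 = 3/2^5
|error| ≤ 0.0937500000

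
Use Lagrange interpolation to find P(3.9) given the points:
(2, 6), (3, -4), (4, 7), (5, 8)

Lagrange interpolation formula:
P(x) = Σ yᵢ × Lᵢ(x)
where Lᵢ(x) = Π_{j≠i} (x - xⱼ)/(xᵢ - xⱼ)

L_0(3.9) = (3.9 - 3)/(2 - 3) × (3.9 - 4)/(2 - 4) × (3.9 - 5)/(2 - 5) = -0.016500
L_1(3.9) = (3.9 - 2)/(3 - 2) × (3.9 - 4)/(3 - 4) × (3.9 - 5)/(3 - 5) = 0.104500
L_2(3.9) = (3.9 - 2)/(4 - 2) × (3.9 - 3)/(4 - 3) × (3.9 - 5)/(4 - 5) = 0.940500
L_3(3.9) = (3.9 - 2)/(5 - 2) × (3.9 - 3)/(5 - 3) × (3.9 - 4)/(5 - 4) = -0.028500

P(3.9) = 6×L_0(3.9) + (-4)×L_1(3.9) + 7×L_2(3.9) + 8×L_3(3.9)
P(3.9) = 5.838500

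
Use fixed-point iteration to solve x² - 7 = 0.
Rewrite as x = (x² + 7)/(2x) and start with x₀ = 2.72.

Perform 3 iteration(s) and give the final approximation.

Equation: x² - 7 = 0
Fixed-point form: x = (x² + 7)/(2x)
x₀ = 2.72

x_1 = g(2.720000) = 2.646765
x_2 = g(2.646765) = 2.645752
x_3 = g(2.645752) = 2.645751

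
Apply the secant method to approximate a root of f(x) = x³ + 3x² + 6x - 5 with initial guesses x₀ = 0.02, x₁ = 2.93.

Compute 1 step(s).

f(x) = x³ + 3x² + 6x - 5
x₀ = 0.02, x₁ = 2.93

Secant formula: x_{n+1} = x_n - f(x_n)(x_n - x_{n-1})/(f(x_n) - f(x_{n-1}))

Iteration 1:
  f(0.020000) = -4.878792
  f(2.930000) = 63.488457
  x_2 = 2.930000 - 63.488457×(2.930000 - 0.020000)/(63.488457 - (-4.878792))
       = 0.227662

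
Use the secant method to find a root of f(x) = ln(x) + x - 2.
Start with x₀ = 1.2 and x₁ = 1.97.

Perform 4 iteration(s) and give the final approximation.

f(x) = ln(x) + x - 2
x₀ = 1.2, x₁ = 1.97

Secant formula: x_{n+1} = x_n - f(x_n)(x_n - x_{n-1})/(f(x_n) - f(x_{n-1}))

Iteration 1:
  f(1.200000) = -0.617678
  f(1.970000) = 0.648034
  x_2 = 1.970000 - 0.648034×(1.970000 - 1.200000)/(0.648034 - (-0.617678))
       = 1.575767
Iteration 2:
  f(1.970000) = 0.648034
  f(1.575767) = 0.030509
  x_3 = 1.575767 - 0.030509×(1.575767 - 1.970000)/(0.030509 - 0.648034)
       = 1.556290
Iteration 3:
  f(1.575767) = 0.030509
  f(1.556290) = -0.001406
  x_4 = 1.556290 - (-0.001406)×(1.556290 - 1.575767)/(-0.001406 - 0.030509)
       = 1.557148
Iteration 4:
  f(1.556290) = -0.001406
  f(1.557148) = 0.000003
  x_5 = 1.557148 - 0.000003×(1.557148 - 1.556290)/(0.000003 - (-0.001406))
       = 1.557146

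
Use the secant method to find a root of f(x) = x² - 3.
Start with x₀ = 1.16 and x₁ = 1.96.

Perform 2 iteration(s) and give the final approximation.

f(x) = x² - 3
x₀ = 1.16, x₁ = 1.96

Secant formula: x_{n+1} = x_n - f(x_n)(x_n - x_{n-1})/(f(x_n) - f(x_{n-1}))

Iteration 1:
  f(1.160000) = -1.654400
  f(1.960000) = 0.841600
  x_2 = 1.960000 - 0.841600×(1.960000 - 1.160000)/(0.841600 - (-1.654400))
       = 1.690256
Iteration 2:
  f(1.960000) = 0.841600
  f(1.690256) = -0.143033
  x_3 = 1.690256 - (-0.143033)×(1.690256 - 1.960000)/(-0.143033 - 0.841600)
       = 1.729441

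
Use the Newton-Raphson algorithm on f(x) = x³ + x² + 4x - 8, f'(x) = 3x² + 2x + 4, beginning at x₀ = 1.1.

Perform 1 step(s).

f(x) = x³ + x² + 4x - 8
f'(x) = 3x² + 2x + 4
x₀ = 1.1

Newton-Raphson formula: x_{n+1} = x_n - f(x_n)/f'(x_n)

Iteration 1:
  f(1.100000) = -1.059000
  f'(1.100000) = 9.830000
  x_1 = 1.100000 - (-1.059000)/9.830000 = 1.207731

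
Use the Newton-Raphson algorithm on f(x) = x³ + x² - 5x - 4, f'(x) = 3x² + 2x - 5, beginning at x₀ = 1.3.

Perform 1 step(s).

f(x) = x³ + x² - 5x - 4
f'(x) = 3x² + 2x - 5
x₀ = 1.3

Newton-Raphson formula: x_{n+1} = x_n - f(x_n)/f'(x_n)

Iteration 1:
  f(1.300000) = -6.613000
  f'(1.300000) = 2.670000
  x_1 = 1.300000 - (-6.613000)/2.670000 = 3.776779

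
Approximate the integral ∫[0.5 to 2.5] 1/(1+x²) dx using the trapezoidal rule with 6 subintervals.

f(x) = 1/(1+x²)
a = 0.5, b = 2.5, n = 6
h = (b - a)/n = 0.333333

Trapezoidal rule: (h/2)[f(x₀) + 2f(x₁) + 2f(x₂) + ... + f(xₙ)]

x_0 = 0.5000, f(x_0) = 0.800000, coefficient = 1
x_1 = 0.8333, f(x_1) = 0.590164, coefficient = 2
x_2 = 1.1667, f(x_2) = 0.423529, coefficient = 2
x_3 = 1.5000, f(x_3) = 0.307692, coefficient = 2
x_4 = 1.8333, f(x_4) = 0.229299, coefficient = 2
x_5 = 2.1667, f(x_5) = 0.175610, coefficient = 2
x_6 = 2.5000, f(x_6) = 0.137931, coefficient = 1

I ≈ (0.333333/2) × 4.390521 = 0.731753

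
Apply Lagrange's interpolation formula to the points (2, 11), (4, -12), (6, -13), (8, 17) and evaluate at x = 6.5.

Lagrange interpolation formula:
P(x) = Σ yᵢ × Lᵢ(x)
where Lᵢ(x) = Π_{j≠i} (x - xⱼ)/(xᵢ - xⱼ)

L_0(6.5) = (6.5 - 4)/(2 - 4) × (6.5 - 6)/(2 - 6) × (6.5 - 8)/(2 - 8) = 0.039062
L_1(6.5) = (6.5 - 2)/(4 - 2) × (6.5 - 6)/(4 - 6) × (6.5 - 8)/(4 - 8) = -0.210938
L_2(6.5) = (6.5 - 2)/(6 - 2) × (6.5 - 4)/(6 - 4) × (6.5 - 8)/(6 - 8) = 1.054688
L_3(6.5) = (6.5 - 2)/(8 - 2) × (6.5 - 4)/(8 - 4) × (6.5 - 6)/(8 - 6) = 0.117188

P(6.5) = 11×L_0(6.5) + (-12)×L_1(6.5) + (-13)×L_2(6.5) + 17×L_3(6.5)
P(6.5) = -8.757812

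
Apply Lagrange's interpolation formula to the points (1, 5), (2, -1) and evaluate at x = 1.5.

Lagrange interpolation formula:
P(x) = Σ yᵢ × Lᵢ(x)
where Lᵢ(x) = Π_{j≠i} (x - xⱼ)/(xᵢ - xⱼ)

L_0(1.5) = (1.5 - 2)/(1 - 2) = 0.500000
L_1(1.5) = (1.5 - 1)/(2 - 1) = 0.500000

P(1.5) = 5×L_0(1.5) + (-1)×L_1(1.5)
P(1.5) = 2.000000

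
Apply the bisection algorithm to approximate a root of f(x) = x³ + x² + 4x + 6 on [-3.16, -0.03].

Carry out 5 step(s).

f(x) = x³ + x² + 4x + 6
Initial interval: [-3.16, -0.03]

Iteration 1:
  c_1 = (-3.160000 + (-0.030000))/2 = -1.595000
  f(c_1) = f(-1.595000) = -1.893695
  f(a) × f(c) ≥ 0, new interval: [-1.595000, -0.030000]
Iteration 2:
  c_2 = (-1.595000 + (-0.030000))/2 = -0.812500
  f(c_2) = f(-0.812500) = 2.873779
  f(a) × f(c) < 0, new interval: [-1.595000, -0.812500]
Iteration 3:
  c_3 = (-1.595000 + (-0.812500))/2 = -1.203750
  f(c_3) = f(-1.203750) = 0.889763
  f(a) × f(c) < 0, new interval: [-1.595000, -1.203750]
Iteration 4:
  c_4 = (-1.595000 + (-1.203750))/2 = -1.399375
  f(c_4) = f(-1.399375) = -0.379576
  f(a) × f(c) ≥ 0, new interval: [-1.399375, -1.203750]
Iteration 5:
  c_5 = (-1.399375 + (-1.203750))/2 = -1.301562
  f(c_5) = f(-1.301562) = 0.282884
  f(a) × f(c) < 0, new interval: [-1.399375, -1.301562]

After 5 iteration(s), the approximation is c_5 = -1.301562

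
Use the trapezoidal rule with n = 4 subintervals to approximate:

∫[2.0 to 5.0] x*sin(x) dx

f(x) = x*sin(x)
a = 2.0, b = 5.0, n = 4
h = (b - a)/n = 0.750000

Trapezoidal rule: (h/2)[f(x₀) + 2f(x₁) + 2f(x₂) + ... + f(xₙ)]

x_0 = 2.0000, f(x_0) = 1.818595, coefficient = 1
x_1 = 2.7500, f(x_1) = 1.049568, coefficient = 2
x_2 = 3.5000, f(x_2) = -1.227741, coefficient = 2
x_3 = 4.2500, f(x_3) = -3.803705, coefficient = 2
x_4 = 5.0000, f(x_4) = -4.794621, coefficient = 1

I ≈ (0.750000/2) × -10.939783 = -4.102419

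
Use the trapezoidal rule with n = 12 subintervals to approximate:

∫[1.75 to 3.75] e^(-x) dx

f(x) = e^(-x)
a = 1.75, b = 3.75, n = 12
h = (b - a)/n = 0.166667

Trapezoidal rule: (h/2)[f(x₀) + 2f(x₁) + 2f(x₂) + ... + f(xₙ)]

x_0 = 1.7500, f(x_0) = 0.173774, coefficient = 1
x_1 = 1.9167, f(x_1) = 0.147096, coefficient = 2
x_2 = 2.0833, f(x_2) = 0.124514, coefficient = 2
x_3 = 2.2500, f(x_3) = 0.105399, coefficient = 2
x_4 = 2.4167, f(x_4) = 0.089219, coefficient = 2
x_5 = 2.5833, f(x_5) = 0.075522, coefficient = 2
x_6 = 2.7500, f(x_6) = 0.063928, coefficient = 2
x_7 = 2.9167, f(x_7) = 0.054114, coefficient = 2
x_8 = 3.0833, f(x_8) = 0.045806, coefficient = 2
x_9 = 3.2500, f(x_9) = 0.038774, coefficient = 2
x_10 = 3.4167, f(x_10) = 0.032822, coefficient = 2
x_11 = 3.5833, f(x_11) = 0.027783, coefficient = 2
x_12 = 3.7500, f(x_12) = 0.023518, coefficient = 1

I ≈ (0.166667/2) × 1.807246 = 0.150604
Exact value: 0.150256
Error: 0.000348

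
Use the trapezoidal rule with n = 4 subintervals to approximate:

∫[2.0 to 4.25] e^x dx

f(x) = e^x
a = 2.0, b = 4.25, n = 4
h = (b - a)/n = 0.562500

Trapezoidal rule: (h/2)[f(x₀) + 2f(x₁) + 2f(x₂) + ... + f(xₙ)]

x_0 = 2.0000, f(x_0) = 7.389056, coefficient = 1
x_1 = 2.5625, f(x_1) = 12.968197, coefficient = 2
x_2 = 3.1250, f(x_2) = 22.759895, coefficient = 2
x_3 = 3.6875, f(x_3) = 39.944860, coefficient = 2
x_4 = 4.2500, f(x_4) = 70.105412, coefficient = 1

I ≈ (0.562500/2) × 228.840373 = 64.361355
Exact value: 62.716356
Error: 1.644999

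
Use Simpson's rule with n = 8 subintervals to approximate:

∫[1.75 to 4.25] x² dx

f(x) = x²
a = 1.75, b = 4.25, n = 8
h = (b - a)/n = 0.312500

Simpson's rule: (h/3)[f(x₀) + 4f(x₁) + 2f(x₂) + ... + f(xₙ)]

x_0 = 1.7500, f(x_0) = 3.062500, coefficient = 1
x_1 = 2.0625, f(x_1) = 4.253906, coefficient = 4
x_2 = 2.3750, f(x_2) = 5.640625, coefficient = 2
x_3 = 2.6875, f(x_3) = 7.222656, coefficient = 4
x_4 = 3.0000, f(x_4) = 9.000000, coefficient = 2
x_5 = 3.3125, f(x_5) = 10.972656, coefficient = 4
x_6 = 3.6250, f(x_6) = 13.140625, coefficient = 2
x_7 = 3.9375, f(x_7) = 15.503906, coefficient = 4
x_8 = 4.2500, f(x_8) = 18.062500, coefficient = 1

I ≈ (0.312500/3) × 228.500000 = 23.802083
Exact value: 23.802083
Error: 0.000000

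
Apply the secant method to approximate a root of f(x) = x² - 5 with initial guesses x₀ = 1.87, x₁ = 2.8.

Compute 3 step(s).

f(x) = x² - 5
x₀ = 1.87, x₁ = 2.8

Secant formula: x_{n+1} = x_n - f(x_n)(x_n - x_{n-1})/(f(x_n) - f(x_{n-1}))

Iteration 1:
  f(1.870000) = -1.503100
  f(2.800000) = 2.840000
  x_2 = 2.800000 - 2.840000×(2.800000 - 1.870000)/(2.840000 - (-1.503100))
       = 2.191863
Iteration 2:
  f(2.800000) = 2.840000
  f(2.191863) = -0.195737
  x_3 = 2.191863 - (-0.195737)×(2.191863 - 2.800000)/(-0.195737 - 2.840000)
       = 2.231074
Iteration 3:
  f(2.191863) = -0.195737
  f(2.231074) = -0.022308
  x_4 = 2.231074 - (-0.022308)×(2.231074 - 2.191863)/(-0.022308 - (-0.195737))
       = 2.236118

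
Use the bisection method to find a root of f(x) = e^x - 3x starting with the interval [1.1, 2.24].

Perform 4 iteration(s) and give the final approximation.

f(x) = e^x - 3x
Initial interval: [1.1, 2.24]

Iteration 1:
  c_1 = (1.100000 + 2.240000)/2 = 1.670000
  f(c_1) = f(1.670000) = 0.302168
  f(a) × f(c) < 0, new interval: [1.100000, 1.670000]
Iteration 2:
  c_2 = (1.100000 + 1.670000)/2 = 1.385000
  f(c_2) = f(1.385000) = -0.160174
  f(a) × f(c) ≥ 0, new interval: [1.385000, 1.670000]
Iteration 3:
  c_3 = (1.385000 + 1.670000)/2 = 1.527500
  f(c_3) = f(1.527500) = 0.024146
  f(a) × f(c) < 0, new interval: [1.385000, 1.527500]
Iteration 4:
  c_4 = (1.385000 + 1.527500)/2 = 1.456250
  f(c_4) = f(1.456250) = -0.078908
  f(a) × f(c) ≥ 0, new interval: [1.456250, 1.527500]

After 4 iteration(s), the approximation is c_4 = 1.456250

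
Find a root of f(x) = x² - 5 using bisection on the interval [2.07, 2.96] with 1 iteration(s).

f(x) = x² - 5
Initial interval: [2.07, 2.96]

Iteration 1:
  c_1 = (2.070000 + 2.960000)/2 = 2.515000
  f(c_1) = f(2.515000) = 1.325225
  f(a) × f(c) < 0, new interval: [2.070000, 2.515000]

After 1 iteration(s), the approximation is c_1 = 2.515000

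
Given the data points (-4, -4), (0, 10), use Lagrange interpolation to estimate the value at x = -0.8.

Lagrange interpolation formula:
P(x) = Σ yᵢ × Lᵢ(x)
where Lᵢ(x) = Π_{j≠i} (x - xⱼ)/(xᵢ - xⱼ)

L_0(-0.8) = (-0.8 - 0)/(-4 - 0) = 0.200000
L_1(-0.8) = (-0.8 - (-4))/(0 - (-4)) = 0.800000

P(-0.8) = (-4)×L_0(-0.8) + 10×L_1(-0.8)
P(-0.8) = 7.200000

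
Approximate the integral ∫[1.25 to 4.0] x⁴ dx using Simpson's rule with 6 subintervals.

f(x) = x⁴
a = 1.25, b = 4.0, n = 6
h = (b - a)/n = 0.458333

Simpson's rule: (h/3)[f(x₀) + 4f(x₁) + 2f(x₂) + ... + f(xₙ)]

x_0 = 1.2500, f(x_0) = 2.441406, coefficient = 1
x_1 = 1.7083, f(x_1) = 8.517075, coefficient = 4
x_2 = 2.1667, f(x_2) = 22.037809, coefficient = 2
x_3 = 2.6250, f(x_3) = 47.480713, coefficient = 4
x_4 = 3.0833, f(x_4) = 90.381993, coefficient = 2
x_5 = 3.5417, f(x_5) = 157.336953, coefficient = 4
x_6 = 4.0000, f(x_6) = 256.000000, coefficient = 1

I ≈ (0.458333/3) × 1336.619973 = 204.205829
Exact value: 204.189648
Error: 0.016181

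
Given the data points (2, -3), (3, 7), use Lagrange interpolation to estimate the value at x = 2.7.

Lagrange interpolation formula:
P(x) = Σ yᵢ × Lᵢ(x)
where Lᵢ(x) = Π_{j≠i} (x - xⱼ)/(xᵢ - xⱼ)

L_0(2.7) = (2.7 - 3)/(2 - 3) = 0.300000
L_1(2.7) = (2.7 - 2)/(3 - 2) = 0.700000

P(2.7) = (-3)×L_0(2.7) + 7×L_1(2.7)
P(2.7) = 4.000000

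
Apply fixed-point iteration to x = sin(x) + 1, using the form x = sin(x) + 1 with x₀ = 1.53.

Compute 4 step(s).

Equation: x = sin(x) + 1
Fixed-point form: x = sin(x) + 1
x₀ = 1.53

x_1 = g(1.530000) = 1.999168
x_2 = g(1.999168) = 1.909643
x_3 = g(1.909643) = 1.943139
x_4 = g(1.943139) = 1.931478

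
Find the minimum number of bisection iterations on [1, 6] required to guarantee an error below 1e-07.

We need (b-a)/2^n ≤ 1e-07
(6 - 1)/2^n ≤ 1e-07
5/2^n ≤ 1e-07
2^n ≥ 50000000
n ≥ log₂(50000000) = 25.58
n ≥ 26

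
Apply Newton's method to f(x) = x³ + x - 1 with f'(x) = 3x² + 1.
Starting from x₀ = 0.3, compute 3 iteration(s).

f(x) = x³ + x - 1
f'(x) = 3x² + 1
x₀ = 0.3

Newton-Raphson formula: x_{n+1} = x_n - f(x_n)/f'(x_n)

Iteration 1:
  f(0.300000) = -0.673000
  f'(0.300000) = 1.270000
  x_1 = 0.300000 - (-0.673000)/1.270000 = 0.829921
Iteration 2:
  f(0.829921) = 0.401546
  f'(0.829921) = 3.066308
  x_2 = 0.829921 - 0.401546/3.066308 = 0.698967
Iteration 3:
  f(0.698967) = 0.040451
  f'(0.698967) = 2.465665
  x_3 = 0.698967 - 0.040451/2.465665 = 0.682561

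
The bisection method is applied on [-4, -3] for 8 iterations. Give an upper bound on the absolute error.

Bisection error bound: |error| ≤ (b-a)/2^n
|error| ≤ (-3 - (-4))/2^8 = 1/2^8
|error| ≤ 0.0039062500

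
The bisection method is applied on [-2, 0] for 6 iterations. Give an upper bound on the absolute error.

Bisection error bound: |error| ≤ (b-a)/2^n
|error| ≤ (0 - (-2))/2^6 = 2/2^6
|error| ≤ 0.0312500000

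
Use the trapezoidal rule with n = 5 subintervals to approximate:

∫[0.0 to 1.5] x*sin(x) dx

f(x) = x*sin(x)
a = 0.0, b = 1.5, n = 5
h = (b - a)/n = 0.300000

Trapezoidal rule: (h/2)[f(x₀) + 2f(x₁) + 2f(x₂) + ... + f(xₙ)]

x_0 = 0.0000, f(x_0) = 0.000000, coefficient = 1
x_1 = 0.3000, f(x_1) = 0.088656, coefficient = 2
x_2 = 0.6000, f(x_2) = 0.338785, coefficient = 2
x_3 = 0.9000, f(x_3) = 0.704994, coefficient = 2
x_4 = 1.2000, f(x_4) = 1.118447, coefficient = 2
x_5 = 1.5000, f(x_5) = 1.496242, coefficient = 1

I ≈ (0.300000/2) × 5.998008 = 0.899701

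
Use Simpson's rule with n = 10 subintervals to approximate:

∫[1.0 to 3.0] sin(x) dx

f(x) = sin(x)
a = 1.0, b = 3.0, n = 10
h = (b - a)/n = 0.200000

Simpson's rule: (h/3)[f(x₀) + 4f(x₁) + 2f(x₂) + ... + f(xₙ)]

x_0 = 1.0000, f(x_0) = 0.841471, coefficient = 1
x_1 = 1.2000, f(x_1) = 0.932039, coefficient = 4
x_2 = 1.4000, f(x_2) = 0.985450, coefficient = 2
x_3 = 1.6000, f(x_3) = 0.999574, coefficient = 4
x_4 = 1.8000, f(x_4) = 0.973848, coefficient = 2
x_5 = 2.0000, f(x_5) = 0.909297, coefficient = 4
x_6 = 2.2000, f(x_6) = 0.808496, coefficient = 2
x_7 = 2.4000, f(x_7) = 0.675463, coefficient = 4
x_8 = 2.6000, f(x_8) = 0.515501, coefficient = 2
x_9 = 2.8000, f(x_9) = 0.334988, coefficient = 4
x_10 = 3.0000, f(x_10) = 0.141120, coefficient = 1

I ≈ (0.200000/3) × 22.954627 = 1.530308
Exact value: 1.530295
Error: 0.000014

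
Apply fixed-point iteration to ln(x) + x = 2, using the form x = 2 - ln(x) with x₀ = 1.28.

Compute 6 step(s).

Equation: ln(x) + x = 2
Fixed-point form: x = 2 - ln(x)
x₀ = 1.28

x_1 = g(1.280000) = 1.753140
x_2 = g(1.753140) = 1.438592
x_3 = g(1.438592) = 1.636335
x_4 = g(1.636335) = 1.507541
x_5 = g(1.507541) = 1.589520
x_6 = g(1.589520) = 1.536568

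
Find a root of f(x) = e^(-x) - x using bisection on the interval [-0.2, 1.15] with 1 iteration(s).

f(x) = e^(-x) - x
Initial interval: [-0.2, 1.15]

Iteration 1:
  c_1 = (-0.200000 + 1.150000)/2 = 0.475000
  f(c_1) = f(0.475000) = 0.146885
  f(a) × f(c) ≥ 0, new interval: [0.475000, 1.150000]

After 1 iteration(s), the approximation is c_1 = 0.475000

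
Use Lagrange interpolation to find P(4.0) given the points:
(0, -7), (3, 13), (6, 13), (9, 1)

Lagrange interpolation formula:
P(x) = Σ yᵢ × Lᵢ(x)
where Lᵢ(x) = Π_{j≠i} (x - xⱼ)/(xᵢ - xⱼ)

L_0(4.0) = (4.0 - 3)/(0 - 3) × (4.0 - 6)/(0 - 6) × (4.0 - 9)/(0 - 9) = -0.061728
L_1(4.0) = (4.0 - 0)/(3 - 0) × (4.0 - 6)/(3 - 6) × (4.0 - 9)/(3 - 9) = 0.740741
L_2(4.0) = (4.0 - 0)/(6 - 0) × (4.0 - 3)/(6 - 3) × (4.0 - 9)/(6 - 9) = 0.370370
L_3(4.0) = (4.0 - 0)/(9 - 0) × (4.0 - 3)/(9 - 3) × (4.0 - 6)/(9 - 6) = -0.049383

P(4.0) = (-7)×L_0(4.0) + 13×L_1(4.0) + 13×L_2(4.0) + 1×L_3(4.0)
P(4.0) = 14.827160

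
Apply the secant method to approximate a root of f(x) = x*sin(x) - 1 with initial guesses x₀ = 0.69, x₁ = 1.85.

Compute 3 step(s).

f(x) = x*sin(x) - 1
x₀ = 0.69, x₁ = 1.85

Secant formula: x_{n+1} = x_n - f(x_n)(x_n - x_{n-1})/(f(x_n) - f(x_{n-1}))

Iteration 1:
  f(0.690000) = -0.560789
  f(1.850000) = 0.778359
  x_2 = 1.850000 - 0.778359×(1.850000 - 0.690000)/(0.778359 - (-0.560789))
       = 1.175768
Iteration 2:
  f(1.850000) = 0.778359
  f(1.175768) = 0.085217
  x_3 = 1.175768 - 0.085217×(1.175768 - 1.850000)/(0.085217 - 0.778359)
       = 1.092876
Iteration 3:
  f(1.175768) = 0.085217
  f(1.092876) = -0.029577
  x_4 = 1.092876 - (-0.029577)×(1.092876 - 1.175768)/(-0.029577 - 0.085217)
       = 1.114233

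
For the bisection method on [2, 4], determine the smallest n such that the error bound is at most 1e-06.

We need (b-a)/2^n ≤ 1e-06
(4 - 2)/2^n ≤ 1e-06
2/2^n ≤ 1e-06
2^n ≥ 2000000
n ≥ log₂(2000000) = 20.93
n ≥ 21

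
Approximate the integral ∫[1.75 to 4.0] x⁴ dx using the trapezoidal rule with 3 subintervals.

f(x) = x⁴
a = 1.75, b = 4.0, n = 3
h = (b - a)/n = 0.750000

Trapezoidal rule: (h/2)[f(x₀) + 2f(x₁) + 2f(x₂) + ... + f(xₙ)]

x_0 = 1.7500, f(x_0) = 9.378906, coefficient = 1
x_1 = 2.5000, f(x_1) = 39.062500, coefficient = 2
x_2 = 3.2500, f(x_2) = 111.566406, coefficient = 2
x_3 = 4.0000, f(x_3) = 256.000000, coefficient = 1

I ≈ (0.750000/2) × 566.636719 = 212.488770
Exact value: 201.517383
Error: 10.971387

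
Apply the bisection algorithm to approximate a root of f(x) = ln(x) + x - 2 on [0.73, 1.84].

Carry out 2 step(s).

f(x) = ln(x) + x - 2
Initial interval: [0.73, 1.84]

Iteration 1:
  c_1 = (0.730000 + 1.840000)/2 = 1.285000
  f(c_1) = f(1.285000) = -0.464241
  f(a) × f(c) ≥ 0, new interval: [1.285000, 1.840000]
Iteration 2:
  c_2 = (1.285000 + 1.840000)/2 = 1.562500
  f(c_2) = f(1.562500) = 0.008787
  f(a) × f(c) < 0, new interval: [1.285000, 1.562500]

After 2 iteration(s), the approximation is c_2 = 1.562500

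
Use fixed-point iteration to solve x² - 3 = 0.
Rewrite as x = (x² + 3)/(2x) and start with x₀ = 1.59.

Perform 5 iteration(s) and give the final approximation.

Equation: x² - 3 = 0
Fixed-point form: x = (x² + 3)/(2x)
x₀ = 1.59

x_1 = g(1.590000) = 1.738396
x_2 = g(1.738396) = 1.732062
x_3 = g(1.732062) = 1.732051
x_4 = g(1.732051) = 1.732051
x_5 = g(1.732051) = 1.732051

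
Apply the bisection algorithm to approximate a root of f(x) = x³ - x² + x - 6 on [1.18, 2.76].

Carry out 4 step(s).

f(x) = x³ - x² + x - 6
Initial interval: [1.18, 2.76]

Iteration 1:
  c_1 = (1.180000 + 2.760000)/2 = 1.970000
  f(c_1) = f(1.970000) = -0.265527
  f(a) × f(c) ≥ 0, new interval: [1.970000, 2.760000]
Iteration 2:
  c_2 = (1.970000 + 2.760000)/2 = 2.365000
  f(c_2) = f(2.365000) = 3.999752
  f(a) × f(c) < 0, new interval: [1.970000, 2.365000]
Iteration 3:
  c_3 = (1.970000 + 2.365000)/2 = 2.167500
  f(c_3) = f(2.167500) = 1.652481
  f(a) × f(c) < 0, new interval: [1.970000, 2.167500]
Iteration 4:
  c_4 = (1.970000 + 2.167500)/2 = 2.068750
  f(c_4) = f(2.068750) = 0.642708
  f(a) × f(c) < 0, new interval: [1.970000, 2.068750]

After 4 iteration(s), the approximation is c_4 = 2.068750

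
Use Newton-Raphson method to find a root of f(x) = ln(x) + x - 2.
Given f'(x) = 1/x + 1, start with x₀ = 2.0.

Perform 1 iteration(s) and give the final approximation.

f(x) = ln(x) + x - 2
f'(x) = 1/x + 1
x₀ = 2.0

Newton-Raphson formula: x_{n+1} = x_n - f(x_n)/f'(x_n)

Iteration 1:
  f(2.000000) = 0.693147
  f'(2.000000) = 1.500000
  x_1 = 2.000000 - 0.693147/1.500000 = 1.537902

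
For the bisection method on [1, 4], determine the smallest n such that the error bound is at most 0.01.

We need (b-a)/2^n ≤ 0.01
(4 - 1)/2^n ≤ 0.01
3/2^n ≤ 0.01
2^n ≥ 300
n ≥ log₂(300) = 8.23
n ≥ 9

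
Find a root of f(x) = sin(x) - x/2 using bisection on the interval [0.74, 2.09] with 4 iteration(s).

f(x) = sin(x) - x/2
Initial interval: [0.74, 2.09]

Iteration 1:
  c_1 = (0.740000 + 2.090000)/2 = 1.415000
  f(c_1) = f(1.415000) = 0.280388
  f(a) × f(c) ≥ 0, new interval: [1.415000, 2.090000]
Iteration 2:
  c_2 = (1.415000 + 2.090000)/2 = 1.752500
  f(c_2) = f(1.752500) = 0.107287
  f(a) × f(c) ≥ 0, new interval: [1.752500, 2.090000]
Iteration 3:
  c_3 = (1.752500 + 2.090000)/2 = 1.921250
  f(c_3) = f(1.921250) = -0.021408
  f(a) × f(c) < 0, new interval: [1.752500, 1.921250]
Iteration 4:
  c_4 = (1.752500 + 1.921250)/2 = 1.836875
  f(c_4) = f(1.836875) = 0.046372
  f(a) × f(c) ≥ 0, new interval: [1.836875, 1.921250]

After 4 iteration(s), the approximation is c_4 = 1.836875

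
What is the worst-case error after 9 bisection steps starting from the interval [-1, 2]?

Bisection error bound: |error| ≤ (b-a)/2^n
|error| ≤ (2 - (-1))/2^9 = 3/2^9
|error| ≤ 0.0058593750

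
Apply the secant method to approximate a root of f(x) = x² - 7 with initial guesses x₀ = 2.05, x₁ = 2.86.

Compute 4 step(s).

f(x) = x² - 7
x₀ = 2.05, x₁ = 2.86

Secant formula: x_{n+1} = x_n - f(x_n)(x_n - x_{n-1})/(f(x_n) - f(x_{n-1}))

Iteration 1:
  f(2.050000) = -2.797500
  f(2.860000) = 1.179600
  x_2 = 2.860000 - 1.179600×(2.860000 - 2.050000)/(1.179600 - (-2.797500))
       = 2.619756
Iteration 2:
  f(2.860000) = 1.179600
  f(2.619756) = -0.136881
  x_3 = 2.619756 - (-0.136881)×(2.619756 - 2.860000)/(-0.136881 - 1.179600)
       = 2.644735
Iteration 3:
  f(2.619756) = -0.136881
  f(2.644735) = -0.005377
  x_4 = 2.644735 - (-0.005377)×(2.644735 - 2.619756)/(-0.005377 - (-0.136881))
       = 2.645756
Iteration 4:
  f(2.644735) = -0.005377
  f(2.645756) = 0.000027
  x_5 = 2.645756 - 0.000027×(2.645756 - 2.644735)/(0.000027 - (-0.005377))
       = 2.645751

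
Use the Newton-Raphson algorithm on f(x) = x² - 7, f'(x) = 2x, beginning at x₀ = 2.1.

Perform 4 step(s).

f(x) = x² - 7
f'(x) = 2x
x₀ = 2.1

Newton-Raphson formula: x_{n+1} = x_n - f(x_n)/f'(x_n)

Iteration 1:
  f(2.100000) = -2.590000
  f'(2.100000) = 4.200000
  x_1 = 2.100000 - (-2.590000)/4.200000 = 2.716667
Iteration 2:
  f(2.716667) = 0.380278
  f'(2.716667) = 5.433333
  x_2 = 2.716667 - 0.380278/5.433333 = 2.646677
Iteration 3:
  f(2.646677) = 0.004899
  f'(2.646677) = 5.293354
  x_3 = 2.646677 - 0.004899/5.293354 = 2.645751
Iteration 4:
  f(2.645751) = 0.000001
  f'(2.645751) = 5.291503
  x_4 = 2.645751 - 0.000001/5.291503 = 2.645751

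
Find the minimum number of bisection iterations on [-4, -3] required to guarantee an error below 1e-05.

We need (b-a)/2^n ≤ 1e-05
(-3 - (-4))/2^n ≤ 1e-05
1/2^n ≤ 1e-05
2^n ≥ 100000
n ≥ log₂(100000) = 16.61
n ≥ 17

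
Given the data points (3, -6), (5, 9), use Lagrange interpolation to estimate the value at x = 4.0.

Lagrange interpolation formula:
P(x) = Σ yᵢ × Lᵢ(x)
where Lᵢ(x) = Π_{j≠i} (x - xⱼ)/(xᵢ - xⱼ)

L_0(4.0) = (4.0 - 5)/(3 - 5) = 0.500000
L_1(4.0) = (4.0 - 3)/(5 - 3) = 0.500000

P(4.0) = (-6)×L_0(4.0) + 9×L_1(4.0)
P(4.0) = 1.500000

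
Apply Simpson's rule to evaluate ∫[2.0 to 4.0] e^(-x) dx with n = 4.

f(x) = e^(-x)
a = 2.0, b = 4.0, n = 4
h = (b - a)/n = 0.500000

Simpson's rule: (h/3)[f(x₀) + 4f(x₁) + 2f(x₂) + ... + f(xₙ)]

x_0 = 2.0000, f(x_0) = 0.135335, coefficient = 1
x_1 = 2.5000, f(x_1) = 0.082085, coefficient = 4
x_2 = 3.0000, f(x_2) = 0.049787, coefficient = 2
x_3 = 3.5000, f(x_3) = 0.030197, coefficient = 4
x_4 = 4.0000, f(x_4) = 0.018316, coefficient = 1

I ≈ (0.500000/3) × 0.702355 = 0.117059
Exact value: 0.117020
Error: 0.000039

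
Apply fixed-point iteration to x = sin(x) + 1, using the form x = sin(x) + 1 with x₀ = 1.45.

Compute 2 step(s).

Equation: x = sin(x) + 1
Fixed-point form: x = sin(x) + 1
x₀ = 1.45

x_1 = g(1.450000) = 1.992713
x_2 = g(1.992713) = 1.912306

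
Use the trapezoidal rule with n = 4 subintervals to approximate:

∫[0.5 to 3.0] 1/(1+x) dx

f(x) = 1/(1+x)
a = 0.5, b = 3.0, n = 4
h = (b - a)/n = 0.625000

Trapezoidal rule: (h/2)[f(x₀) + 2f(x₁) + 2f(x₂) + ... + f(xₙ)]

x_0 = 0.5000, f(x_0) = 0.666667, coefficient = 1
x_1 = 1.1250, f(x_1) = 0.470588, coefficient = 2
x_2 = 1.7500, f(x_2) = 0.363636, coefficient = 2
x_3 = 2.3750, f(x_3) = 0.296296, coefficient = 2
x_4 = 3.0000, f(x_4) = 0.250000, coefficient = 1

I ≈ (0.625000/2) × 3.177708 = 0.993034
Exact value: 0.980829
Error: 0.012205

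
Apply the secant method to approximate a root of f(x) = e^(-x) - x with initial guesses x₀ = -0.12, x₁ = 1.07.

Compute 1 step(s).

f(x) = e^(-x) - x
x₀ = -0.12, x₁ = 1.07

Secant formula: x_{n+1} = x_n - f(x_n)(x_n - x_{n-1})/(f(x_n) - f(x_{n-1}))

Iteration 1:
  f(-0.120000) = 1.247497
  f(1.070000) = -0.726991
  x_2 = 1.070000 - (-0.726991)×(1.070000 - (-0.120000))/(-0.726991 - 1.247497)
       = 0.631851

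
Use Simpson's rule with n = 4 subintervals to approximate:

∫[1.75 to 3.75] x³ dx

f(x) = x³
a = 1.75, b = 3.75, n = 4
h = (b - a)/n = 0.500000

Simpson's rule: (h/3)[f(x₀) + 4f(x₁) + 2f(x₂) + ... + f(xₙ)]

x_0 = 1.7500, f(x_0) = 5.359375, coefficient = 1
x_1 = 2.2500, f(x_1) = 11.390625, coefficient = 4
x_2 = 2.7500, f(x_2) = 20.796875, coefficient = 2
x_3 = 3.2500, f(x_3) = 34.328125, coefficient = 4
x_4 = 3.7500, f(x_4) = 52.734375, coefficient = 1

I ≈ (0.500000/3) × 282.562500 = 47.093750
Exact value: 47.093750
Error: 0.000000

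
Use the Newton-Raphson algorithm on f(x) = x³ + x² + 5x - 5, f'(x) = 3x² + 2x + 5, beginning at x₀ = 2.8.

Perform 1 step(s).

f(x) = x³ + x² + 5x - 5
f'(x) = 3x² + 2x + 5
x₀ = 2.8

Newton-Raphson formula: x_{n+1} = x_n - f(x_n)/f'(x_n)

Iteration 1:
  f(2.800000) = 38.792000
  f'(2.800000) = 34.120000
  x_1 = 2.800000 - 38.792000/34.120000 = 1.663072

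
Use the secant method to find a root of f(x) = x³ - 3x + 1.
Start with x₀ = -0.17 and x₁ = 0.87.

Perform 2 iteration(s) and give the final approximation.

f(x) = x³ - 3x + 1
x₀ = -0.17, x₁ = 0.87

Secant formula: x_{n+1} = x_n - f(x_n)(x_n - x_{n-1})/(f(x_n) - f(x_{n-1}))

Iteration 1:
  f(-0.170000) = 1.505087
  f(0.870000) = -0.951497
  x_2 = 0.870000 - (-0.951497)×(0.870000 - (-0.170000))/(-0.951497 - 1.505087)
       = 0.467182
Iteration 2:
  f(0.870000) = -0.951497
  f(0.467182) = -0.299579
  x_3 = 0.467182 - (-0.299579)×(0.467182 - 0.870000)/(-0.299579 - (-0.951497))
       = 0.282073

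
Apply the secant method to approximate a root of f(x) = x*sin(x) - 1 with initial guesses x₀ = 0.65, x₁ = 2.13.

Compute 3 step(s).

f(x) = x*sin(x) - 1
x₀ = 0.65, x₁ = 2.13

Secant formula: x_{n+1} = x_n - f(x_n)(x_n - x_{n-1})/(f(x_n) - f(x_{n-1}))

Iteration 1:
  f(0.650000) = -0.606629
  f(2.130000) = 0.805554
  x_2 = 2.130000 - 0.805554×(2.130000 - 0.650000)/(0.805554 - (-0.606629))
       = 1.285761
Iteration 2:
  f(2.130000) = 0.805554
  f(1.285761) = 0.233883
  x_3 = 1.285761 - 0.233883×(1.285761 - 2.130000)/(0.233883 - 0.805554)
       = 0.940365
Iteration 3:
  f(1.285761) = 0.233883
  f(0.940365) = -0.240398
  x_4 = 0.940365 - (-0.240398)×(0.940365 - 1.285761)/(-0.240398 - 0.233883)
       = 1.115435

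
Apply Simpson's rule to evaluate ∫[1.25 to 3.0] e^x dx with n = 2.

f(x) = e^x
a = 1.25, b = 3.0, n = 2
h = (b - a)/n = 0.875000

Simpson's rule: (h/3)[f(x₀) + 4f(x₁) + 2f(x₂) + ... + f(xₙ)]

x_0 = 1.2500, f(x_0) = 3.490343, coefficient = 1
x_1 = 2.1250, f(x_1) = 8.372897, coefficient = 4
x_2 = 3.0000, f(x_2) = 20.085537, coefficient = 1

I ≈ (0.875000/3) × 57.067470 = 16.644679
Exact value: 16.595194
Error: 0.049485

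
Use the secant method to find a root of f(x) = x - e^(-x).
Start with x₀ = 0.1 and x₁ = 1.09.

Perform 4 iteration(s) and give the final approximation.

f(x) = x - e^(-x)
x₀ = 0.1, x₁ = 1.09

Secant formula: x_{n+1} = x_n - f(x_n)(x_n - x_{n-1})/(f(x_n) - f(x_{n-1}))

Iteration 1:
  f(0.100000) = -0.804837
  f(1.090000) = 0.753784
  x_2 = 1.090000 - 0.753784×(1.090000 - 0.100000)/(0.753784 - (-0.804837))
       = 0.611214
Iteration 2:
  f(1.090000) = 0.753784
  f(0.611214) = 0.068523
  x_3 = 0.611214 - 0.068523×(0.611214 - 1.090000)/(0.068523 - 0.753784)
       = 0.563338
Iteration 3:
  f(0.611214) = 0.068523
  f(0.563338) = -0.005968
  x_4 = 0.563338 - (-0.005968)×(0.563338 - 0.611214)/(-0.005968 - 0.068523)
       = 0.567173
Iteration 4:
  f(0.563338) = -0.005968
  f(0.567173) = 0.000047
  x_5 = 0.567173 - 0.000047×(0.567173 - 0.563338)/(0.000047 - (-0.005968))
       = 0.567143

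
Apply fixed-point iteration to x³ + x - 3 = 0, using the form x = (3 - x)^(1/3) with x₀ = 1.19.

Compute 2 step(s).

Equation: x³ + x - 3 = 0
Fixed-point form: x = (3 - x)^(1/3)
x₀ = 1.19

x_1 = g(1.190000) = 1.218689
x_2 = g(1.218689) = 1.212216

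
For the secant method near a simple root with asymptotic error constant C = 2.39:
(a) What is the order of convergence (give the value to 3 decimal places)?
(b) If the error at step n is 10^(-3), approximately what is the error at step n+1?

(a) Secant method has superlinear convergence with order φ = (1+√5)/2 ≈ 1.618.
    This means |e_{n+1}| ≈ C|e_n|^1.618.

(b) With |e_n| = 10^(-3) and C = 2.39:
    |e_{n+1}| ≈ 2.39 × (10^(-3))^1.618 = 2.39 × 10^(-4.85)

(a) ≈ 1.618 (golden ratio); (b) |e_{n+1}| ≈ 3.344e-05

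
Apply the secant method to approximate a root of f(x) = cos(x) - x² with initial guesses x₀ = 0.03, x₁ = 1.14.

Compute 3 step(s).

f(x) = cos(x) - x²
x₀ = 0.03, x₁ = 1.14

Secant formula: x_{n+1} = x_n - f(x_n)(x_n - x_{n-1})/(f(x_n) - f(x_{n-1}))

Iteration 1:
  f(0.030000) = 0.998650
  f(1.140000) = -0.882005
  x_2 = 1.140000 - (-0.882005)×(1.140000 - 0.030000)/(-0.882005 - 0.998650)
       = 0.619423
Iteration 2:
  f(1.140000) = -0.882005
  f(0.619423) = 0.430529
  x_3 = 0.619423 - 0.430529×(0.619423 - 1.140000)/(0.430529 - (-0.882005))
       = 0.790179
Iteration 3:
  f(0.619423) = 0.430529
  f(0.790179) = 0.079335
  x_4 = 0.790179 - 0.079335×(0.790179 - 0.619423)/(0.079335 - 0.430529)
       = 0.828753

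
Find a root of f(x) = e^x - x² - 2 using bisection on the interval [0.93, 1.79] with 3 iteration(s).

f(x) = e^x - x² - 2
Initial interval: [0.93, 1.79]

Iteration 1:
  c_1 = (0.930000 + 1.790000)/2 = 1.360000
  f(c_1) = f(1.360000) = 0.046593
  f(a) × f(c) < 0, new interval: [0.930000, 1.360000]
Iteration 2:
  c_2 = (0.930000 + 1.360000)/2 = 1.145000
  f(c_2) = f(1.145000) = -0.168584
  f(a) × f(c) ≥ 0, new interval: [1.145000, 1.360000]
Iteration 3:
  c_3 = (1.145000 + 1.360000)/2 = 1.252500
  f(c_3) = f(1.252500) = -0.069677
  f(a) × f(c) ≥ 0, new interval: [1.252500, 1.360000]

After 3 iteration(s), the approximation is c_3 = 1.252500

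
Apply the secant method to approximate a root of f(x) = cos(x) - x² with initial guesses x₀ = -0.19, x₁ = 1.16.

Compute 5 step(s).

f(x) = cos(x) - x²
x₀ = -0.19, x₁ = 1.16

Secant formula: x_{n+1} = x_n - f(x_n)(x_n - x_{n-1})/(f(x_n) - f(x_{n-1}))

Iteration 1:
  f(-0.190000) = 0.945904
  f(1.160000) = -0.946260
  x_2 = 1.160000 - (-0.946260)×(1.160000 - (-0.190000))/(-0.946260 - 0.945904)
       = 0.484873
Iteration 2:
  f(1.160000) = -0.946260
  f(0.484873) = 0.649632
  x_3 = 0.484873 - 0.649632×(0.484873 - 1.160000)/(0.649632 - (-0.946260))
       = 0.759694
Iteration 3:
  f(0.484873) = 0.649632
  f(0.759694) = 0.147913
  x_4 = 0.759694 - 0.147913×(0.759694 - 0.484873)/(0.147913 - 0.649632)
       = 0.840714
Iteration 4:
  f(0.759694) = 0.147913
  f(0.840714) = -0.039869
  x_5 = 0.840714 - (-0.039869)×(0.840714 - 0.759694)/(-0.039869 - 0.147913)
       = 0.823512
Iteration 5:
  f(0.840714) = -0.039869
  f(0.823512) = 0.001477
  x_6 = 0.823512 - 0.001477×(0.823512 - 0.840714)/(0.001477 - (-0.039869))
       = 0.824127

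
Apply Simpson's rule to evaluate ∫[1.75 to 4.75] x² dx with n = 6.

f(x) = x²
a = 1.75, b = 4.75, n = 6
h = (b - a)/n = 0.500000

Simpson's rule: (h/3)[f(x₀) + 4f(x₁) + 2f(x₂) + ... + f(xₙ)]

x_0 = 1.7500, f(x_0) = 3.062500, coefficient = 1
x_1 = 2.2500, f(x_1) = 5.062500, coefficient = 4
x_2 = 2.7500, f(x_2) = 7.562500, coefficient = 2
x_3 = 3.2500, f(x_3) = 10.562500, coefficient = 4
x_4 = 3.7500, f(x_4) = 14.062500, coefficient = 2
x_5 = 4.2500, f(x_5) = 18.062500, coefficient = 4
x_6 = 4.7500, f(x_6) = 22.562500, coefficient = 1

I ≈ (0.500000/3) × 203.625000 = 33.937500
Exact value: 33.937500
Error: 0.000000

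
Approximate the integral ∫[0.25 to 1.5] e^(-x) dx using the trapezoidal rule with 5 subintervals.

f(x) = e^(-x)
a = 0.25, b = 1.5, n = 5
h = (b - a)/n = 0.250000

Trapezoidal rule: (h/2)[f(x₀) + 2f(x₁) + 2f(x₂) + ... + f(xₙ)]

x_0 = 0.2500, f(x_0) = 0.778801, coefficient = 1
x_1 = 0.5000, f(x_1) = 0.606531, coefficient = 2
x_2 = 0.7500, f(x_2) = 0.472367, coefficient = 2
x_3 = 1.0000, f(x_3) = 0.367879, coefficient = 2
x_4 = 1.2500, f(x_4) = 0.286505, coefficient = 2
x_5 = 1.5000, f(x_5) = 0.223130, coefficient = 1

I ≈ (0.250000/2) × 4.468494 = 0.558562
Exact value: 0.555671
Error: 0.002891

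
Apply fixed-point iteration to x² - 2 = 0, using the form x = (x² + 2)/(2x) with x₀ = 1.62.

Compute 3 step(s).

Equation: x² - 2 = 0
Fixed-point form: x = (x² + 2)/(2x)
x₀ = 1.62

x_1 = g(1.620000) = 1.427284
x_2 = g(1.427284) = 1.414273
x_3 = g(1.414273) = 1.414214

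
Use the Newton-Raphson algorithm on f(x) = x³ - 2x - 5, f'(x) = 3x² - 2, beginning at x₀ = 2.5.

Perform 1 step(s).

f(x) = x³ - 2x - 5
f'(x) = 3x² - 2
x₀ = 2.5

Newton-Raphson formula: x_{n+1} = x_n - f(x_n)/f'(x_n)

Iteration 1:
  f(2.500000) = 5.625000
  f'(2.500000) = 16.750000
  x_1 = 2.500000 - 5.625000/16.750000 = 2.164179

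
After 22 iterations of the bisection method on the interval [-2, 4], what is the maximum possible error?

Bisection error bound: |error| ≤ (b-a)/2^n
|error| ≤ (4 - (-2))/2^22 = 6/2^22
|error| ≤ 0.0000014305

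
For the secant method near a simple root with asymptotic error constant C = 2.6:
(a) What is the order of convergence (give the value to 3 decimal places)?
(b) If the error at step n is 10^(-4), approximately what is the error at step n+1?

(a) Secant method has superlinear convergence with order φ = (1+√5)/2 ≈ 1.618.
    This means |e_{n+1}| ≈ C|e_n|^1.618.

(b) With |e_n| = 10^(-4) and C = 2.6:
    |e_{n+1}| ≈ 2.6 × (10^(-4))^1.618 = 2.6 × 10^(-6.47)

(a) ≈ 1.618 (golden ratio); (b) |e_{n+1}| ≈ 8.767e-07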